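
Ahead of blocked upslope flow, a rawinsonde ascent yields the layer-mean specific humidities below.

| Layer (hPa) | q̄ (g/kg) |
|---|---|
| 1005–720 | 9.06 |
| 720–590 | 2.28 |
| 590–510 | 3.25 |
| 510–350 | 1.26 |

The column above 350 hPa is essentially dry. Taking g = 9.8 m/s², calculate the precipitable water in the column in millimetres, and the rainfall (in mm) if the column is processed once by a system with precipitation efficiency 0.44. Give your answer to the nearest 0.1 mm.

PW ≈ 34.1 mm; rainfall ≈ 15.0 mm

Precipitable water is the column-integrated vapour mass per unit area: PW = (1/g) Σ q̄ Δp, with q in kg/kg and Δp in Pa (1 kg/m² of water = 1 mm).
Layer 1005–720 hPa: Δp = 285 hPa = 28500 Pa, q̄ = 0.00906 kg/kg → 0.00906 × 28500 / 9.8 = 26.35 mm
Layer 720–590 hPa: Δp = 130 hPa = 13000 Pa, q̄ = 0.00228 kg/kg → 0.00228 × 13000 / 9.8 = 3.02 mm
Layer 590–510 hPa: Δp = 80 hPa = 8000 Pa, q̄ = 0.00325 kg/kg → 0.00325 × 8000 / 9.8 = 2.65 mm
Layer 510–350 hPa: Δp = 160 hPa = 16000 Pa, q̄ = 0.00126 kg/kg → 0.00126 × 16000 / 9.8 = 2.06 mm
PW = 26.35 + 3.02 + 2.65 + 2.06 = 34.08 ≈ 34.1 mm.
Rainfall = ε × PW = 0.44 × 34.1 = 15.0 mm.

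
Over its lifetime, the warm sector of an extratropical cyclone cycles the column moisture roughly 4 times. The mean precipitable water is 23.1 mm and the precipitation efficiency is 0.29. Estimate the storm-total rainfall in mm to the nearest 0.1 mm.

Each cycle deposits ε × PW = 0.29 × 23.1 = 6.699 mm.
Over 4 cycles: 4 × 6.699 = 26.8 mm.

rainfall ≈ 26.8 mm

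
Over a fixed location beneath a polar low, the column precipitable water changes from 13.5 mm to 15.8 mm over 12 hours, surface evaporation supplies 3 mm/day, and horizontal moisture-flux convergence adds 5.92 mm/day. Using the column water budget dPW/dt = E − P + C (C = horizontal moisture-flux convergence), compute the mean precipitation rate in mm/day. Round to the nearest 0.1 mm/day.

P ≈ 4.3 mm/day

dPW/dt = (15.8 − 13.5) mm / (12/24 day) = +4.600 mm/day.
P = E + C − dPW/dt = 3 + (5.92) − (+4.600) = 4.3 mm/day.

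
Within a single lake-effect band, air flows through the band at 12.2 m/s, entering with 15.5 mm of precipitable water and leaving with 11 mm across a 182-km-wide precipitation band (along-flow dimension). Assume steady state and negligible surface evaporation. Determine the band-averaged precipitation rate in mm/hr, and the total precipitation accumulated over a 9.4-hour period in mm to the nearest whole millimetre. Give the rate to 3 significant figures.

R ≈ 1.09 mm/hr; total ≈ 10 mm

Column moisture flux per unit crosswind length is F = V × PW.
Inflow: F_in = 12.2 × 15.5 = 189.1 mm·m/s
Outflow: F_out = 12.2 × 11 = 134.2 mm·m/s
Steady-state rate R = (F_in − F_out)/L = (189.1 − 134.2) / 182000 m = 3.016e-04 mm/s.
R = 3.016e-04 × 3600 = 1.09 mm/hr.
Over 9.4 h: total = 1.09 × 9.4 = 10.246 ≈ 10 mm.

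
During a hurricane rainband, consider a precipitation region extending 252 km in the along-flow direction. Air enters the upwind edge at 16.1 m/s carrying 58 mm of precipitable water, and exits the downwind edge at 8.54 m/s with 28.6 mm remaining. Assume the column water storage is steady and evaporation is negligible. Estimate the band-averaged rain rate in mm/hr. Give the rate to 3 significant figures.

R ≈ 9.85 mm/hr

Column moisture flux per unit crosswind length is F = V × PW.
Inflow: F_in = 16.1 × 58 = 933.8 mm·m/s
Outflow: F_out = 8.54 × 28.6 = 244.244 mm·m/s
Steady-state rate R = (F_in − F_out)/L = (933.8 − 244.244) / 252000 m = 2.736e-03 mm/s.
R = 2.736e-03 × 3600 = 9.85 mm/hr.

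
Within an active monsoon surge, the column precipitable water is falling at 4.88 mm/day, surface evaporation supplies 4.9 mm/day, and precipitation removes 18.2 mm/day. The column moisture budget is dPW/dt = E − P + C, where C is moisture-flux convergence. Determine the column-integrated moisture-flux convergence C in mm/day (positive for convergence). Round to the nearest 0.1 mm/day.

C ≈ 8.4 mm/day

dPW/dt = -4.88 mm/day.
C = dPW/dt − E + P = (-4.88) − 4.9 + 18.2 = 8.4 mm/day.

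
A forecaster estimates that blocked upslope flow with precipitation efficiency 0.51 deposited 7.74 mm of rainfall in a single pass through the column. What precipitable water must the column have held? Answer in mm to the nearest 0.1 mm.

PW ≈ 15.2 mm

PW = rainfall / ε = 7.74 / 0.51 = 15.2 mm.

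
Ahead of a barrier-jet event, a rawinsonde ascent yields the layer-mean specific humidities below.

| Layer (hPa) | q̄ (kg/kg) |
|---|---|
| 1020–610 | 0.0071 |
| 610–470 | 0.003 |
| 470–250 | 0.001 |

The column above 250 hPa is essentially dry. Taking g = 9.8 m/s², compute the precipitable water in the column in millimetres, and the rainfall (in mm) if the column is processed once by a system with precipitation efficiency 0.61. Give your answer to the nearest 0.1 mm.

PW ≈ 36.2 mm; rainfall ≈ 22.1 mm

Precipitable water is the column-integrated vapour mass per unit area: PW = (1/g) Σ q̄ Δp, with q in kg/kg and Δp in Pa (1 kg/m² of water = 1 mm).
Layer 1020–610 hPa: Δp = 410 hPa = 41000 Pa, q̄ = 0.0071 kg/kg → 0.0071 × 41000 / 9.8 = 29.70 mm
Layer 610–470 hPa: Δp = 140 hPa = 14000 Pa, q̄ = 0.003 kg/kg → 0.003 × 14000 / 9.8 = 4.29 mm
Layer 470–250 hPa: Δp = 220 hPa = 22000 Pa, q̄ = 0.001 kg/kg → 0.001 × 22000 / 9.8 = 2.24 mm
PW = 29.70 + 4.29 + 2.24 = 36.23 ≈ 36.2 mm.
Rainfall = ε × PW = 0.61 × 36.2 = 22.1 mm.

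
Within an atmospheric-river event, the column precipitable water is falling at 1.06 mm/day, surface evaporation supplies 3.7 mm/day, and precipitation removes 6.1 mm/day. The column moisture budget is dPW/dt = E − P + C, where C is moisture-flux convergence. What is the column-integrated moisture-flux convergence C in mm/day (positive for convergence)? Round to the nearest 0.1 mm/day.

dPW/dt = -1.06 mm/day.
C = dPW/dt − E + P = (-1.06) − 3.7 + 6.1 = 1.3 mm/day.

C ≈ 1.3 mm/day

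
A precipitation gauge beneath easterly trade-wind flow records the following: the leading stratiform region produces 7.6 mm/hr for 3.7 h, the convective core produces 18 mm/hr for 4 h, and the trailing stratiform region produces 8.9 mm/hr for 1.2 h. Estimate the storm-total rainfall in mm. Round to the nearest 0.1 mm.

Total = Σ Rᵢ Δtᵢ = 7.6 × 3.7 + 18 × 4 + 8.9 × 1.2
      = 28.12 + 72 + 10.68 = 110.8 mm.

total ≈ 110.8 mm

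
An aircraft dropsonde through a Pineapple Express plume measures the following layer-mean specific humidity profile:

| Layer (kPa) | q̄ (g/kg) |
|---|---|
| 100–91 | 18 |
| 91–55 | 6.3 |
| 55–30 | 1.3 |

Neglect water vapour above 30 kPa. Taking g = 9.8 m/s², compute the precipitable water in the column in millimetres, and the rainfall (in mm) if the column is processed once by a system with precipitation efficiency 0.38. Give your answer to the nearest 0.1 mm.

PW ≈ 43.0 mm; rainfall ≈ 16.3 mm

Precipitable water is the column-integrated vapour mass per unit area: PW = (1/g) Σ q̄ Δp, with q in kg/kg and Δp in Pa (1 kg/m² of water = 1 mm).
Layer 100–91 kPa: Δp = 90 hPa = 9000 Pa, q̄ = 0.018 kg/kg → 0.018 × 9000 / 9.8 = 16.53 mm
Layer 91–55 kPa: Δp = 360 hPa = 36000 Pa, q̄ = 0.0063 kg/kg → 0.0063 × 36000 / 9.8 = 23.14 mm
Layer 55–30 kPa: Δp = 250 hPa = 25000 Pa, q̄ = 0.0013 kg/kg → 0.0013 × 25000 / 9.8 = 3.32 mm
PW = 16.53 + 23.14 + 3.32 = 42.99 ≈ 43.0 mm.
Rainfall = ε × PW = 0.38 × 43.0 = 16.3 mm.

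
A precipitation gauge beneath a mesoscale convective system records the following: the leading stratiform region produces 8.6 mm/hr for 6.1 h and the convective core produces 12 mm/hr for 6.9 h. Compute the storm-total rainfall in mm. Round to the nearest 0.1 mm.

total ≈ 135.3 mm

Total = Σ Rᵢ Δtᵢ = 8.6 × 6.1 + 12 × 6.9
      = 52.46 + 82.8 = 135.3 mm.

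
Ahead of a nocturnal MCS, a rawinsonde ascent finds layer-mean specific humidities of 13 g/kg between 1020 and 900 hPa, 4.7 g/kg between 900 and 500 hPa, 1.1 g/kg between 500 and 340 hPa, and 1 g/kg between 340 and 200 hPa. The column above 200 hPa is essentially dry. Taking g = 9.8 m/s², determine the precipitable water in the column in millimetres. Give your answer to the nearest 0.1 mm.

PW ≈ 38.3 mm

Precipitable water is the column-integrated vapour mass per unit area: PW = (1/g) Σ q̄ Δp, with q in kg/kg and Δp in Pa (1 kg/m² of water = 1 mm).
Layer 1020–900 hPa: Δp = 120 hPa = 12000 Pa, q̄ = 0.013 kg/kg → 0.013 × 12000 / 9.8 = 15.92 mm
Layer 900–500 hPa: Δp = 400 hPa = 40000 Pa, q̄ = 0.0047 kg/kg → 0.0047 × 40000 / 9.8 = 19.18 mm
Layer 500–340 hPa: Δp = 160 hPa = 16000 Pa, q̄ = 0.0011 kg/kg → 0.0011 × 16000 / 9.8 = 1.80 mm
Layer 340–200 hPa: Δp = 140 hPa = 14000 Pa, q̄ = 0.001 kg/kg → 0.001 × 14000 / 9.8 = 1.43 mm
PW = 15.92 + 19.18 + 1.80 + 1.43 = 38.33 ≈ 38.3 mm.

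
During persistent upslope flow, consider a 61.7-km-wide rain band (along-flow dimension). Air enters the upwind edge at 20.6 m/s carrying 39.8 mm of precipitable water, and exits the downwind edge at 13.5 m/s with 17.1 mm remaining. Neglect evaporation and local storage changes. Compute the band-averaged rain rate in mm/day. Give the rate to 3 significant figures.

R ≈ 825 mm/day

Column moisture flux per unit crosswind length is F = V × PW.
Inflow: F_in = 20.6 × 39.8 = 819.88 mm·m/s
Outflow: F_out = 13.5 × 17.1 = 230.85 mm·m/s
Steady-state rate R = (F_in − F_out)/L = (819.88 − 230.85) / 61700 m = 9.547e-03 mm/s.
R = 9.547e-03 × 3600 × 24 = 825 mm/day.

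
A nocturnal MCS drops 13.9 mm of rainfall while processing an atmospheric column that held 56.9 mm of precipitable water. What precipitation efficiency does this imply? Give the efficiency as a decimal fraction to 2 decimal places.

ε ≈ 0.24

ε = rainfall / PW = 13.9 / 56.9 = 0.24.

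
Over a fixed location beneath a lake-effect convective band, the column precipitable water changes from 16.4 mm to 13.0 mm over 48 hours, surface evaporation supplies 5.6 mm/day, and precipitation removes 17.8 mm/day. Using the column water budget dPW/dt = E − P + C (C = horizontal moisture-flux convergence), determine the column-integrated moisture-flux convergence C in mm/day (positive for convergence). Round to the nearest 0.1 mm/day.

C ≈ 10.5 mm/day

dPW/dt = (13.0 − 16.4) mm / (48/24 day) = -1.700 mm/day.
C = dPW/dt − E + P = (-1.700) − 5.6 + 17.8 = 10.5 mm/day.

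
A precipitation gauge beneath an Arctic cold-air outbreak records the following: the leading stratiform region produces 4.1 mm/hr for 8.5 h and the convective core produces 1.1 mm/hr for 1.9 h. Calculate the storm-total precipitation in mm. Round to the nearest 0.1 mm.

Total = Σ Rᵢ Δtᵢ = 4.1 × 8.5 + 1.1 × 1.9
      = 34.85 + 2.09 = 36.9 mm.

total ≈ 36.9 mm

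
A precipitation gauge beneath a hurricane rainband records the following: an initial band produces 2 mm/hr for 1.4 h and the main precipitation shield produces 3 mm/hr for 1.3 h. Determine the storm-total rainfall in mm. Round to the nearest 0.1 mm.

total ≈ 6.7 mm

Total = Σ Rᵢ Δtᵢ = 2 × 1.4 + 3 × 1.3
      = 2.8 + 3.9 = 6.7 mm.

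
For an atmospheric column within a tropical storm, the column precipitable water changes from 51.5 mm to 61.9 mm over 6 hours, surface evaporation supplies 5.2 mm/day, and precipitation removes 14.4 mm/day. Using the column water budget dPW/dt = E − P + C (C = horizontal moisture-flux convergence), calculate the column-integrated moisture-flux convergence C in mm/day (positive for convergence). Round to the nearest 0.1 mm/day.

dPW/dt = (61.9 − 51.5) mm / (6/24 day) = +41.600 mm/day.
C = dPW/dt − E + P = (+41.600) − 5.2 + 14.4 = 50.8 mm/day.

C ≈ 50.8 mm/day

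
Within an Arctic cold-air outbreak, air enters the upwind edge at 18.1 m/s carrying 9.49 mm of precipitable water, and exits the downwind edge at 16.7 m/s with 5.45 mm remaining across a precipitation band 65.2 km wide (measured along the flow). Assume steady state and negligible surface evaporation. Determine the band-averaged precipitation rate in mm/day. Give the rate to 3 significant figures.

Column moisture flux per unit crosswind length is F = V × PW.
Inflow: F_in = 18.1 × 9.49 = 171.769 mm·m/s
Outflow: F_out = 16.7 × 5.45 = 91.015 mm·m/s
Steady-state rate R = (F_in − F_out)/L = (171.769 − 91.015) / 65200 m = 1.239e-03 mm/s.
R = 1.239e-03 × 3600 × 24 = 107 mm/day.

R ≈ 107 mm/day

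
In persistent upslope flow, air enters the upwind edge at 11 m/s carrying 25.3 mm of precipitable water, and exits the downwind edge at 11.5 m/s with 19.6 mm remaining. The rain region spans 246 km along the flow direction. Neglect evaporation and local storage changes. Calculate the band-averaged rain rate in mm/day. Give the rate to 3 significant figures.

R ≈ 18.6 mm/day

Column moisture flux per unit crosswind length is F = V × PW.
Inflow: F_in = 11 × 25.3 = 278.3 mm·m/s
Outflow: F_out = 11.5 × 19.6 = 225.4 mm·m/s
Steady-state rate R = (F_in − F_out)/L = (278.3 − 225.4) / 246000 m = 2.150e-04 mm/s.
R = 2.150e-04 × 3600 × 24 = 18.6 mm/day.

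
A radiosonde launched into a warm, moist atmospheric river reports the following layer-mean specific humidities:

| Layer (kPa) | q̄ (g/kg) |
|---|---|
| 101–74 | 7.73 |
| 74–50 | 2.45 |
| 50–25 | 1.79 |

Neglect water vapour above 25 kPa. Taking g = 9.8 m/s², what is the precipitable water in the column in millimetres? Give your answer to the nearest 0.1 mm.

Precipitable water is the column-integrated vapour mass per unit area: PW = (1/g) Σ q̄ Δp, with q in kg/kg and Δp in Pa (1 kg/m² of water = 1 mm).
Layer 101–74 kPa: Δp = 270 hPa = 27000 Pa, q̄ = 0.00773 kg/kg → 0.00773 × 27000 / 9.8 = 21.30 mm
Layer 74–50 kPa: Δp = 240 hPa = 24000 Pa, q̄ = 0.00245 kg/kg → 0.00245 × 24000 / 9.8 = 6.00 mm
Layer 50–25 kPa: Δp = 250 hPa = 25000 Pa, q̄ = 0.00179 kg/kg → 0.00179 × 25000 / 9.8 = 4.57 mm
PW = 21.30 + 6.00 + 4.57 = 31.87 ≈ 31.9 mm.

PW ≈ 31.9 mm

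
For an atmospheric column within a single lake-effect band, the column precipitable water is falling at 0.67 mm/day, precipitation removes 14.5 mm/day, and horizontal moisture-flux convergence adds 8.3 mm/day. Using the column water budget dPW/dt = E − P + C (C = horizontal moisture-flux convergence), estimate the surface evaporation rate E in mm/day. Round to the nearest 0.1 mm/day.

dPW/dt = -0.67 mm/day.
E = dPW/dt + P − C = (-0.67) + 14.5 − (8.3) = 5.5 mm/day.

E ≈ 5.5 mm/day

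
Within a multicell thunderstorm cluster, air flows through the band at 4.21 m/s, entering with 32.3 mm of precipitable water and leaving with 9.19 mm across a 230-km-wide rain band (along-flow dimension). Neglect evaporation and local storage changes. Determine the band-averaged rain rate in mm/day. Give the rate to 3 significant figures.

Column moisture flux per unit crosswind length is F = V × PW.
Inflow: F_in = 4.21 × 32.3 = 135.983 mm·m/s
Outflow: F_out = 4.21 × 9.19 = 38.6899 mm·m/s
Steady-state rate R = (F_in − F_out)/L = (135.983 − 38.6899) / 230000 m = 4.230e-04 mm/s.
R = 4.230e-04 × 3600 × 24 = 36.5 mm/day.

R ≈ 36.5 mm/day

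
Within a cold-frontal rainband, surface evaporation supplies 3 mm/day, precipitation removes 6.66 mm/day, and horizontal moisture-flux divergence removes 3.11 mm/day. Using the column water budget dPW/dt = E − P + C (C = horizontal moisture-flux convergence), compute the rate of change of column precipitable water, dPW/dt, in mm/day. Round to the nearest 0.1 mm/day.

dPW/dt = E − P + C = 3 − 6.66 + (-3.11) = -6.8 mm/day.

dPW/dt ≈ -6.8 mm/day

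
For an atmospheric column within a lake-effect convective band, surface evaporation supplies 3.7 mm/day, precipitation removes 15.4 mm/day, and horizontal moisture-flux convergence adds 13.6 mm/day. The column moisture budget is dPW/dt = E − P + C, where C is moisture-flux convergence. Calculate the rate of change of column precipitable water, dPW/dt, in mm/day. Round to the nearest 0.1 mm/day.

dPW/dt ≈ 1.9 mm/day

dPW/dt = E − P + C = 3.7 − 15.4 + (13.6) = 1.9 mm/day.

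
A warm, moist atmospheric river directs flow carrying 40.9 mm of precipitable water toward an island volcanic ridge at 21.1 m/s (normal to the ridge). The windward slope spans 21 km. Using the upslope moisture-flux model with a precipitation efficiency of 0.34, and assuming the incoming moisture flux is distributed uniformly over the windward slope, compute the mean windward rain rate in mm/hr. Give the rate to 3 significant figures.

R ≈ 50.3 mm/hr

Incoming column moisture flux per unit ridge length: F = V × PW = 21.1 × 40.9 = 862.99 mm·m/s.
Spread over the 21 km slope with efficiency ε = 0.34: R = ε·F/W = 0.34 × 862.99 / 21000 m = 1.397e-02 mm/s.
R = 1.397e-02 × 3600 = 50.3 mm/hr.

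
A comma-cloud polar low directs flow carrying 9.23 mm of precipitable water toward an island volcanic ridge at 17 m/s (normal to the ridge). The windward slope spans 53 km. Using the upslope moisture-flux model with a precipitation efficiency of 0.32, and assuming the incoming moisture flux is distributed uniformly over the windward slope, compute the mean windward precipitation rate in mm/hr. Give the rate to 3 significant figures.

R ≈ 3.41 mm/hr

Incoming column moisture flux per unit ridge length: F = V × PW = 17 × 9.23 = 156.91 mm·m/s.
Spread over the 53 km slope with efficiency ε = 0.32: R = ε·F/W = 0.32 × 156.91 / 53000 m = 9.474e-04 mm/s.
R = 9.474e-04 × 3600 = 3.41 mm/hr.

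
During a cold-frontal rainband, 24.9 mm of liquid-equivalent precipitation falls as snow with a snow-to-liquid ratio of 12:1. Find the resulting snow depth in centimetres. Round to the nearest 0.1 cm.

Snow depth = liquid × ratio = 24.9 mm × 12 = 298.8 mm = 29.9 cm.

snow depth ≈ 29.9 cm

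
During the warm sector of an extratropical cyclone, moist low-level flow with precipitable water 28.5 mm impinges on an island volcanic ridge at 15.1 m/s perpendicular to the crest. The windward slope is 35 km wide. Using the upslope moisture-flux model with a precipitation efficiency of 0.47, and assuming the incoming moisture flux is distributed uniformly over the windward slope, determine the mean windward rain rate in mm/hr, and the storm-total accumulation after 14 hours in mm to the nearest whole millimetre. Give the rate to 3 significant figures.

R ≈ 20.8 mm/hr; total ≈ 291 mm

Incoming column moisture flux per unit ridge length: F = V × PW = 15.1 × 28.5 = 430.35 mm·m/s.
Spread over the 35 km slope with efficiency ε = 0.47: R = ε·F/W = 0.47 × 430.35 / 35000 m = 5.779e-03 mm/s.
R = 5.779e-03 × 3600 = 20.8 mm/hr.
Over 14 h: total = 20.8 × 14 = 291.2 ≈ 291 mm.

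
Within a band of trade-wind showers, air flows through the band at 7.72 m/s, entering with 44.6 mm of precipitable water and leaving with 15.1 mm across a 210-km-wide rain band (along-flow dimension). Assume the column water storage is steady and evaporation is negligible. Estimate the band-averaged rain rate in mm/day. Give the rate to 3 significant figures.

R ≈ 93.7 mm/day

Column moisture flux per unit crosswind length is F = V × PW.
Inflow: F_in = 7.72 × 44.6 = 344.312 mm·m/s
Outflow: F_out = 7.72 × 15.1 = 116.572 mm·m/s
Steady-state rate R = (F_in − F_out)/L = (344.312 − 116.572) / 210000 m = 1.084e-03 mm/s.
R = 1.084e-03 × 3600 × 24 = 93.7 mm/day.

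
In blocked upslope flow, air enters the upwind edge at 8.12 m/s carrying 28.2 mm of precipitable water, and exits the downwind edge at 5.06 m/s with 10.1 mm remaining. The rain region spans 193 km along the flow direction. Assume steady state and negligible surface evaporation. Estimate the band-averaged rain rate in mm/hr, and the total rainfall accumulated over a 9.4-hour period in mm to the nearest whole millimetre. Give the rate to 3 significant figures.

Column moisture flux per unit crosswind length is F = V × PW.
Inflow: F_in = 8.12 × 28.2 = 228.984 mm·m/s
Outflow: F_out = 5.06 × 10.1 = 51.106 mm·m/s
Steady-state rate R = (F_in − F_out)/L = (228.984 − 51.106) / 193000 m = 9.216e-04 mm/s.
R = 9.216e-04 × 3600 = 3.32 mm/hr.
Over 9.4 h: total = 3.32 × 9.4 = 31.208 ≈ 31 mm.

R ≈ 3.32 mm/hr; total ≈ 31 mm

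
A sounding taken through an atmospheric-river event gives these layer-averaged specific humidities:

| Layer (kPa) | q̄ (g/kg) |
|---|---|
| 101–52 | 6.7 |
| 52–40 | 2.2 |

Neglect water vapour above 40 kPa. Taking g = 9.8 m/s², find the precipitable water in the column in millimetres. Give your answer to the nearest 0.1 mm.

PW ≈ 36.2 mm

Precipitable water is the column-integrated vapour mass per unit area: PW = (1/g) Σ q̄ Δp, with q in kg/kg and Δp in Pa (1 kg/m² of water = 1 mm).
Layer 101–52 kPa: Δp = 490 hPa = 49000 Pa, q̄ = 0.0067 kg/kg → 0.0067 × 49000 / 9.8 = 33.50 mm
Layer 52–40 kPa: Δp = 120 hPa = 12000 Pa, q̄ = 0.0022 kg/kg → 0.0022 × 12000 / 9.8 = 2.69 mm
PW = 33.50 + 2.69 = 36.19 ≈ 36.2 mm.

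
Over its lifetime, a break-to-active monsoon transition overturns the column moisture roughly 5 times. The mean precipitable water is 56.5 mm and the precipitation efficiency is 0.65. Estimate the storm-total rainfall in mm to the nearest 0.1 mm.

rainfall ≈ 183.6 mm

Each cycle deposits ε × PW = 0.65 × 56.5 = 36.725 mm.
Over 5 cycles: 5 × 36.725 = 183.6 mm.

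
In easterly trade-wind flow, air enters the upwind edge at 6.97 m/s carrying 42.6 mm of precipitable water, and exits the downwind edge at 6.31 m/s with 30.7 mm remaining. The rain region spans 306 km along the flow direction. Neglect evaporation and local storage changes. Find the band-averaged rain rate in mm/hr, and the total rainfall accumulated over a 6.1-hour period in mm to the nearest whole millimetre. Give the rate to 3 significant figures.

Column moisture flux per unit crosswind length is F = V × PW.
Inflow: F_in = 6.97 × 42.6 = 296.922 mm·m/s
Outflow: F_out = 6.31 × 30.7 = 193.717 mm·m/s
Steady-state rate R = (F_in − F_out)/L = (296.922 − 193.717) / 306000 m = 3.373e-04 mm/s.
R = 3.373e-04 × 3600 = 1.21 mm/hr.
Over 6.1 h: total = 1.21 × 6.1 = 7.381 ≈ 7 mm.

R ≈ 1.21 mm/hr; total ≈ 7 mm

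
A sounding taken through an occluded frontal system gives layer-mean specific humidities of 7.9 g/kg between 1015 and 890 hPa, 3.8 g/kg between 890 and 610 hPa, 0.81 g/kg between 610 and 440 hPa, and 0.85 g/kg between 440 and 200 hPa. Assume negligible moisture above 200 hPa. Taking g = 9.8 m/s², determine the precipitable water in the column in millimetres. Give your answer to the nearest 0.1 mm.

PW ≈ 24.4 mm

Precipitable water is the column-integrated vapour mass per unit area: PW = (1/g) Σ q̄ Δp, with q in kg/kg and Δp in Pa (1 kg/m² of water = 1 mm).
Layer 1015–890 hPa: Δp = 125 hPa = 12500 Pa, q̄ = 0.0079 kg/kg → 0.0079 × 12500 / 9.8 = 10.08 mm
Layer 890–610 hPa: Δp = 280 hPa = 28000 Pa, q̄ = 0.0038 kg/kg → 0.0038 × 28000 / 9.8 = 10.86 mm
Layer 610–440 hPa: Δp = 170 hPa = 17000 Pa, q̄ = 0.00081 kg/kg → 0.00081 × 17000 / 9.8 = 1.41 mm
Layer 440–200 hPa: Δp = 240 hPa = 24000 Pa, q̄ = 0.00085 kg/kg → 0.00085 × 24000 / 9.8 = 2.08 mm
PW = 10.08 + 10.86 + 1.41 + 2.08 = 24.43 ≈ 24.4 mm.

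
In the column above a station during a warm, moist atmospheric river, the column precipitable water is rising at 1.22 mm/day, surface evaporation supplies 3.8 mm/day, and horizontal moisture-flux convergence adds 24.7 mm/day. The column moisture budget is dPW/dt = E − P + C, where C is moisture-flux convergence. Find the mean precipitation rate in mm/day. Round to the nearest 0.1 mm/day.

P ≈ 27.3 mm/day

dPW/dt = +1.22 mm/day.
P = E + C − dPW/dt = 3.8 + (24.7) − (+1.22) = 27.3 mm/day.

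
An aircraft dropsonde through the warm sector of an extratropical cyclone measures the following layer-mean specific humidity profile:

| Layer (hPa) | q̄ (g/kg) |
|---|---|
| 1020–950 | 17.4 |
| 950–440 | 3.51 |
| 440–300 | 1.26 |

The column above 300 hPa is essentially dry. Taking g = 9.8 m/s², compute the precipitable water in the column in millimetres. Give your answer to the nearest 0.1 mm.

PW ≈ 32.5 mm

Precipitable water is the column-integrated vapour mass per unit area: PW = (1/g) Σ q̄ Δp, with q in kg/kg and Δp in Pa (1 kg/m² of water = 1 mm).
Layer 1020–950 hPa: Δp = 70 hPa = 7000 Pa, q̄ = 0.0174 kg/kg → 0.0174 × 7000 / 9.8 = 12.43 mm
Layer 950–440 hPa: Δp = 510 hPa = 51000 Pa, q̄ = 0.00351 kg/kg → 0.00351 × 51000 / 9.8 = 18.27 mm
Layer 440–300 hPa: Δp = 140 hPa = 14000 Pa, q̄ = 0.00126 kg/kg → 0.00126 × 14000 / 9.8 = 1.80 mm
PW = 12.43 + 18.27 + 1.80 = 32.50 ≈ 32.5 mm.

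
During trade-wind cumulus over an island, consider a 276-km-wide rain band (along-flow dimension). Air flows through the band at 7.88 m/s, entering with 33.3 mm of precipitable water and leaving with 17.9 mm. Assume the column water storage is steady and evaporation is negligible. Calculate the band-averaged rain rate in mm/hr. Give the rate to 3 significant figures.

Column moisture flux per unit crosswind length is F = V × PW.
Inflow: F_in = 7.88 × 33.3 = 262.404 mm·m/s
Outflow: F_out = 7.88 × 17.9 = 141.052 mm·m/s
Steady-state rate R = (F_in − F_out)/L = (262.404 − 141.052) / 276000 m = 4.397e-04 mm/s.
R = 4.397e-04 × 3600 = 1.58 mm/hr.

R ≈ 1.58 mm/hr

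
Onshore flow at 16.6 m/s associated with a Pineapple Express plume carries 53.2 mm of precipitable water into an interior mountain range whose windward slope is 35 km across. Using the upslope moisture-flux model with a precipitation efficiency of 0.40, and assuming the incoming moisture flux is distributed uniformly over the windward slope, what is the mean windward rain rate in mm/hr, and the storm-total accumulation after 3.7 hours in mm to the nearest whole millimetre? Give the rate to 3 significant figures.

Incoming column moisture flux per unit ridge length: F = V × PW = 16.6 × 53.2 = 883.12 mm·m/s.
Spread over the 35 km slope with efficiency ε = 0.40: R = ε·F/W = 0.40 × 883.12 / 35000 m = 1.009e-02 mm/s.
R = 1.009e-02 × 3600 = 36.3 mm/hr.
Over 3.7 h: total = 36.3 × 3.7 = 134.31 ≈ 134 mm.

R ≈ 36.3 mm/hr; total ≈ 134 mm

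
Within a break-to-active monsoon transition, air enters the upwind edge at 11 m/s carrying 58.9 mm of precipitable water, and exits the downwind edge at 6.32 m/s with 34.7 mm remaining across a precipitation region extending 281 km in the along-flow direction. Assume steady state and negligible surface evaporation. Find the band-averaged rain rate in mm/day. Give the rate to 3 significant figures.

Column moisture flux per unit crosswind length is F = V × PW.
Inflow: F_in = 11 × 58.9 = 647.9 mm·m/s
Outflow: F_out = 6.32 × 34.7 = 219.304 mm·m/s
Steady-state rate R = (F_in − F_out)/L = (647.9 − 219.304) / 281000 m = 1.525e-03 mm/s.
R = 1.525e-03 × 3600 × 24 = 132 mm/day.

R ≈ 132 mm/day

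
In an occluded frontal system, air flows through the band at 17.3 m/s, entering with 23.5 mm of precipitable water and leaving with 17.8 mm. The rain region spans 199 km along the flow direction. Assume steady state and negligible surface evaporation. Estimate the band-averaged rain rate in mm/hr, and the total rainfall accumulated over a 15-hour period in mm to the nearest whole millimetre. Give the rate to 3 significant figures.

R ≈ 1.78 mm/hr; total ≈ 27 mm

Column moisture flux per unit crosswind length is F = V × PW.
Inflow: F_in = 17.3 × 23.5 = 406.55 mm·m/s
Outflow: F_out = 17.3 × 17.8 = 307.94 mm·m/s
Steady-state rate R = (F_in − F_out)/L = (406.55 − 307.94) / 199000 m = 4.955e-04 mm/s.
R = 4.955e-04 × 3600 = 1.78 mm/hr.
Over 15 h: total = 1.78 × 15 = 26.7 ≈ 27 mm.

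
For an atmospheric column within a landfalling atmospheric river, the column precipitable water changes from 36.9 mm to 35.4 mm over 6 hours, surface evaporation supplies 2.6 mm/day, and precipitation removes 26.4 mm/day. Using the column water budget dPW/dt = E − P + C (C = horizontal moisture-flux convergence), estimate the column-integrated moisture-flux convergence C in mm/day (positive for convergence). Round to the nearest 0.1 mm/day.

dPW/dt = (35.4 − 36.9) mm / (6/24 day) = -6.000 mm/day.
C = dPW/dt − E + P = (-6.000) − 2.6 + 26.4 = 17.8 mm/day.

C ≈ 17.8 mm/day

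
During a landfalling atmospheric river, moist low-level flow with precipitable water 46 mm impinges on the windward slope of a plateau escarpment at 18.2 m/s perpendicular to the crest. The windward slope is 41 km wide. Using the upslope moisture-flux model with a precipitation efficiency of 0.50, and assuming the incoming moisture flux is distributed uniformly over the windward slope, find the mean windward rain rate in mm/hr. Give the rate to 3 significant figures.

R ≈ 36.8 mm/hr

Incoming column moisture flux per unit ridge length: F = V × PW = 18.2 × 46 = 837.2 mm·m/s.
Spread over the 41 km slope with efficiency ε = 0.50: R = ε·F/W = 0.50 × 837.2 / 41000 m = 1.021e-02 mm/s.
R = 1.021e-02 × 3600 = 36.8 mm/hr.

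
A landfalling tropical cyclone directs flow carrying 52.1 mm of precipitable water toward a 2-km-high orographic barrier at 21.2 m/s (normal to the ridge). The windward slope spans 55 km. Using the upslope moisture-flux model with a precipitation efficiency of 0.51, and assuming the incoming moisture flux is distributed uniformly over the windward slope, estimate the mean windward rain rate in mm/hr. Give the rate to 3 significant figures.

R ≈ 36.9 mm/hr

Incoming column moisture flux per unit ridge length: F = V × PW = 21.2 × 52.1 = 1104.52 mm·m/s.
Spread over the 55 km slope with efficiency ε = 0.51: R = ε·F/W = 0.51 × 1104.52 / 55000 m = 1.024e-02 mm/s.
R = 1.024e-02 × 3600 = 36.9 mm/hr.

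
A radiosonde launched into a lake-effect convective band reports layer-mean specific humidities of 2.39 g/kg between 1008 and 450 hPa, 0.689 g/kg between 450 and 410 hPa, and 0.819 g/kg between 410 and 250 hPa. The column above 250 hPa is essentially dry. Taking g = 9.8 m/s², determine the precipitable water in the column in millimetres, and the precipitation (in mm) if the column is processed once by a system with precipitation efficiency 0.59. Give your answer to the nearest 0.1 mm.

PW ≈ 15.2 mm; precipitation ≈ 9.0 mm

Precipitable water is the column-integrated vapour mass per unit area: PW = (1/g) Σ q̄ Δp, with q in kg/kg and Δp in Pa (1 kg/m² of water = 1 mm).
Layer 1008–450 hPa: Δp = 558 hPa = 55800 Pa, q̄ = 0.00239 kg/kg → 0.00239 × 55800 / 9.8 = 13.61 mm
Layer 450–410 hPa: Δp = 40 hPa = 4000 Pa, q̄ = 0.000689 kg/kg → 0.000689 × 4000 / 9.8 = 0.28 mm
Layer 410–250 hPa: Δp = 160 hPa = 16000 Pa, q̄ = 0.000819 kg/kg → 0.000819 × 16000 / 9.8 = 1.34 mm
PW = 13.61 + 0.28 + 1.34 = 15.23 ≈ 15.2 mm.
Precipitation = ε × PW = 0.59 × 15.2 = 9.0 mm.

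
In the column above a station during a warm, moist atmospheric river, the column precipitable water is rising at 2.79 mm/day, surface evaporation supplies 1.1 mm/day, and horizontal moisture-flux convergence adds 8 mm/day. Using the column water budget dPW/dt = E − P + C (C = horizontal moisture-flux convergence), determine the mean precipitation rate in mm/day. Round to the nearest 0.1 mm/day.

dPW/dt = +2.79 mm/day.
P = E + C − dPW/dt = 1.1 + (8) − (+2.79) = 6.3 mm/day.

P ≈ 6.3 mm/day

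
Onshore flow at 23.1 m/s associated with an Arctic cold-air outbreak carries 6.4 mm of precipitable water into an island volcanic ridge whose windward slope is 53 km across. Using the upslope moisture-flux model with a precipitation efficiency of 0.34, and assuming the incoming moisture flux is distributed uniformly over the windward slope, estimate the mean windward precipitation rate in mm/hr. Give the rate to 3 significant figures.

R ≈ 3.41 mm/hr

Incoming column moisture flux per unit ridge length: F = V × PW = 23.1 × 6.4 = 147.84 mm·m/s.
Spread over the 53 km slope with efficiency ε = 0.34: R = ε·F/W = 0.34 × 147.84 / 53000 m = 9.484e-04 mm/s.
R = 9.484e-04 × 3600 = 3.41 mm/hr.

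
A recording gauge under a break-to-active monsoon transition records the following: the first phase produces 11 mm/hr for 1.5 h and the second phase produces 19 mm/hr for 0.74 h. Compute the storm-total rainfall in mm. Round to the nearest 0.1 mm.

Total = Σ Rᵢ Δtᵢ = 11 × 1.5 + 19 × 0.74
      = 16.5 + 14.06 = 30.6 mm.

total ≈ 30.6 mm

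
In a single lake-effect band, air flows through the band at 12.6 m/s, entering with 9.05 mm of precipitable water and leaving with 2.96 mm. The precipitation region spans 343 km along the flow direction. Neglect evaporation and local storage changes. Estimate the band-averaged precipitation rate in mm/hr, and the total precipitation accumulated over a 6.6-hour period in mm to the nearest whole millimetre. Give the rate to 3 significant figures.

R ≈ 0.805 mm/hr; total ≈ 5 mm

Column moisture flux per unit crosswind length is F = V × PW.
Inflow: F_in = 12.6 × 9.05 = 114.03 mm·m/s
Outflow: F_out = 12.6 × 2.96 = 37.296 mm·m/s
Steady-state rate R = (F_in − F_out)/L = (114.03 − 37.296) / 343000 m = 2.237e-04 mm/s.
R = 2.237e-04 × 3600 = 0.805 mm/hr.
Over 6.6 h: total = 0.805 × 6.6 = 5.313 ≈ 5 mm.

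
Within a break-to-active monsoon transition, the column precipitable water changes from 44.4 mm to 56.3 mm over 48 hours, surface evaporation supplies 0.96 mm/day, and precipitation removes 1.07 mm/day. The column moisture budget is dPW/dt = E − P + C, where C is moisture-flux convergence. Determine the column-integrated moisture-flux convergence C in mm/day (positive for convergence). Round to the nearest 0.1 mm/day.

dPW/dt = (56.3 − 44.4) mm / (48/24 day) = +5.950 mm/day.
C = dPW/dt − E + P = (+5.950) − 0.96 + 1.07 = 6.1 mm/day.

C ≈ 6.1 mm/day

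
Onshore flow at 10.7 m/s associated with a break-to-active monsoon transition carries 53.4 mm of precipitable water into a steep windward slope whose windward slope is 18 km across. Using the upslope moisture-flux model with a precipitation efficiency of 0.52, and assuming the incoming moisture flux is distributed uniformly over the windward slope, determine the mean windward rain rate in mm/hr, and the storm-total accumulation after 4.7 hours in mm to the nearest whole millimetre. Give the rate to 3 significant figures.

R ≈ 59.4 mm/hr; total ≈ 279 mm

Incoming column moisture flux per unit ridge length: F = V × PW = 10.7 × 53.4 = 571.38 mm·m/s.
Spread over the 18 km slope with efficiency ε = 0.52: R = ε·F/W = 0.52 × 571.38 / 18000 m = 1.651e-02 mm/s.
R = 1.651e-02 × 3600 = 59.4 mm/hr.
Over 4.7 h: total = 59.4 × 4.7 = 279.18 ≈ 279 mm.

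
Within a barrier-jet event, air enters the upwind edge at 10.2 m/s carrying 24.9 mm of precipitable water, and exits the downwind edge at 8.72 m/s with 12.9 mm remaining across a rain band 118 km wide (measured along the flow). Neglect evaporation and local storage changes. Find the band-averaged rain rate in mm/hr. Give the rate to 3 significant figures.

Column moisture flux per unit crosswind length is F = V × PW.
Inflow: F_in = 10.2 × 24.9 = 253.98 mm·m/s
Outflow: F_out = 8.72 × 12.9 = 112.488 mm·m/s
Steady-state rate R = (F_in − F_out)/L = (253.98 − 112.488) / 118000 m = 1.199e-03 mm/s.
R = 1.199e-03 × 3600 = 4.32 mm/hr.

R ≈ 4.32 mm/hr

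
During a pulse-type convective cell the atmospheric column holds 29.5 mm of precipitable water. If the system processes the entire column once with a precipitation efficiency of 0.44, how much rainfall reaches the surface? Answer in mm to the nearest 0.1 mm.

Rainfall = ε × PW = 0.44 × 29.5 = 13.0 mm.

rainfall ≈ 13.0 mm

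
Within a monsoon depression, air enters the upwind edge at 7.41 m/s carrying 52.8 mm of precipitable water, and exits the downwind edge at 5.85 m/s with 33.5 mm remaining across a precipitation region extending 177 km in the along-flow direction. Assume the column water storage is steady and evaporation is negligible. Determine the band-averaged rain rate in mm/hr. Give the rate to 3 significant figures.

Column moisture flux per unit crosswind length is F = V × PW.
Inflow: F_in = 7.41 × 52.8 = 391.248 mm·m/s
Outflow: F_out = 5.85 × 33.5 = 195.975 mm·m/s
Steady-state rate R = (F_in − F_out)/L = (391.248 − 195.975) / 177000 m = 1.103e-03 mm/s.
R = 1.103e-03 × 3600 = 3.97 mm/hr.

R ≈ 3.97 mm/hr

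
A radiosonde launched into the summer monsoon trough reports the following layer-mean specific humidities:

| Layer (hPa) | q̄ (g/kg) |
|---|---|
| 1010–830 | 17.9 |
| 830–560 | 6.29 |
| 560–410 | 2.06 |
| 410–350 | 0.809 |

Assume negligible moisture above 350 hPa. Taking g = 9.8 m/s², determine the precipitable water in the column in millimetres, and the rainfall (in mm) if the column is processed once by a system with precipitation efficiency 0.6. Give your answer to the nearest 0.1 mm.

PW ≈ 53.9 mm; rainfall ≈ 32.3 mm

Precipitable water is the column-integrated vapour mass per unit area: PW = (1/g) Σ q̄ Δp, with q in kg/kg and Δp in Pa (1 kg/m² of water = 1 mm).
Layer 1010–830 hPa: Δp = 180 hPa = 18000 Pa, q̄ = 0.0179 kg/kg → 0.0179 × 18000 / 9.8 = 32.88 mm
Layer 830–560 hPa: Δp = 270 hPa = 27000 Pa, q̄ = 0.00629 kg/kg → 0.00629 × 27000 / 9.8 = 17.33 mm
Layer 560–410 hPa: Δp = 150 hPa = 15000 Pa, q̄ = 0.00206 kg/kg → 0.00206 × 15000 / 9.8 = 3.15 mm
Layer 410–350 hPa: Δp = 60 hPa = 6000 Pa, q̄ = 0.000809 kg/kg → 0.000809 × 6000 / 9.8 = 0.50 mm
PW = 32.88 + 17.33 + 3.15 + 0.50 = 53.86 ≈ 53.9 mm.
Rainfall = ε × PW = 0.6 × 53.9 = 32.3 mm.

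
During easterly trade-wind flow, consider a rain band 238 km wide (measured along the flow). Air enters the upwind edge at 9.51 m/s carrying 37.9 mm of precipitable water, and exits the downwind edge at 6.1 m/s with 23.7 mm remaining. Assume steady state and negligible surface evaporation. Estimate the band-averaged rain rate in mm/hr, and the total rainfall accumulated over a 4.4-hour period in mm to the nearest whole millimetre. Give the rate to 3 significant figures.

Column moisture flux per unit crosswind length is F = V × PW.
Inflow: F_in = 9.51 × 37.9 = 360.429 mm·m/s
Outflow: F_out = 6.1 × 23.7 = 144.57 mm·m/s
Steady-state rate R = (F_in − F_out)/L = (360.429 − 144.57) / 238000 m = 9.070e-04 mm/s.
R = 9.070e-04 × 3600 = 3.27 mm/hr.
Over 4.4 h: total = 3.27 × 4.4 = 14.388 ≈ 14 mm.

R ≈ 3.27 mm/hr; total ≈ 14 mm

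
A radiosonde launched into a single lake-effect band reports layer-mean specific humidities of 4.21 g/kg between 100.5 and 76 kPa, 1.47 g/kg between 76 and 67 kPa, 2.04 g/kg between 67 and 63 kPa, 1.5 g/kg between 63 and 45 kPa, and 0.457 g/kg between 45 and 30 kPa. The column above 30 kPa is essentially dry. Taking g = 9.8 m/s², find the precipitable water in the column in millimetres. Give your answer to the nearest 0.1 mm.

PW ≈ 16.2 mm

Precipitable water is the column-integrated vapour mass per unit area: PW = (1/g) Σ q̄ Δp, with q in kg/kg and Δp in Pa (1 kg/m² of water = 1 mm).
Layer 100.5–76 kPa: Δp = 245 hPa = 24500 Pa, q̄ = 0.00421 kg/kg → 0.00421 × 24500 / 9.8 = 10.53 mm
Layer 76–67 kPa: Δp = 90 hPa = 9000 Pa, q̄ = 0.00147 kg/kg → 0.00147 × 9000 / 9.8 = 1.35 mm
Layer 67–63 kPa: Δp = 40 hPa = 4000 Pa, q̄ = 0.00204 kg/kg → 0.00204 × 4000 / 9.8 = 0.83 mm
Layer 63–45 kPa: Δp = 180 hPa = 18000 Pa, q̄ = 0.0015 kg/kg → 0.0015 × 18000 / 9.8 = 2.76 mm
Layer 45–30 kPa: Δp = 150 hPa = 15000 Pa, q̄ = 0.000457 kg/kg → 0.000457 × 15000 / 9.8 = 0.70 mm
PW = 10.53 + 1.35 + 0.83 + 2.76 + 0.70 = 16.17 ≈ 16.2 mm.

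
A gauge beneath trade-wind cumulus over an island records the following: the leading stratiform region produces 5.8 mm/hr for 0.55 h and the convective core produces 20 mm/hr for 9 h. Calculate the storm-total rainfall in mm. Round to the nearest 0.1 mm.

Total = Σ Rᵢ Δtᵢ = 5.8 × 0.55 + 20 × 9
      = 3.19 + 180 = 183.2 mm.

total ≈ 183.2 mm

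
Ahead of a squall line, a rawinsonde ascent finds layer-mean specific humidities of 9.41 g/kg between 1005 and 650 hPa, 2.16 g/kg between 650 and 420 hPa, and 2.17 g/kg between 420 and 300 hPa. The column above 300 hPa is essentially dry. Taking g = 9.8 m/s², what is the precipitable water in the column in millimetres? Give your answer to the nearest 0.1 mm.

Precipitable water is the column-integrated vapour mass per unit area: PW = (1/g) Σ q̄ Δp, with q in kg/kg and Δp in Pa (1 kg/m² of water = 1 mm).
Layer 1005–650 hPa: Δp = 355 hPa = 35500 Pa, q̄ = 0.00941 kg/kg → 0.00941 × 35500 / 9.8 = 34.09 mm
Layer 650–420 hPa: Δp = 230 hPa = 23000 Pa, q̄ = 0.00216 kg/kg → 0.00216 × 23000 / 9.8 = 5.07 mm
Layer 420–300 hPa: Δp = 120 hPa = 12000 Pa, q̄ = 0.00217 kg/kg → 0.00217 × 12000 / 9.8 = 2.66 mm
PW = 34.09 + 5.07 + 2.66 = 41.82 ≈ 41.8 mm.

PW ≈ 41.8 mm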